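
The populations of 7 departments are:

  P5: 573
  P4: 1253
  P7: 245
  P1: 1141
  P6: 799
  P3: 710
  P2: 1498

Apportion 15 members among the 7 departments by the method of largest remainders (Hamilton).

P5=1, P4=3, P7=0, P1=3, P6=2, P3=2, P2=4

Standard divisor: 6219 ÷ 15 ≈ 414.6.
Standard quotas: P5 1.382, P4 3.022, P7 0.591, P1 2.752, P6 1.927, P3 1.712, P2 3.613.
Lower quotas: P5 1, P4 3, P7 0, P1 2, P6 1, P3 1, P2 3 (sum 11, leaving 4 seats).
Remainders in descending order: P6 0.927, P1 0.752, P3 0.712, P2 0.613, P7 0.591, P5 0.382, P4 0.022.
Largest remainders: P6, P1, P3, P2 receive the extra seats.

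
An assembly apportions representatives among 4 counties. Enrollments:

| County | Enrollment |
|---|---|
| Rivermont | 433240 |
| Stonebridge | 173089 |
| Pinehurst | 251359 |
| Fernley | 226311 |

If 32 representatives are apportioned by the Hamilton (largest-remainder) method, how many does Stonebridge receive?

5

The standard divisor is 1083999/32 ≈ 33874.969.
Standard quotas: Rivermont 12.7894, Stonebridge 5.1096, Pinehurst 7.4202, Fernley 6.6808.
Lower quotas: Rivermont 12, Stonebridge 5, Pinehurst 7, Fernley 6 (sum 30, leaving 2 seats).
Remainders in descending order: Rivermont 0.7894, Fernley 0.6808, Pinehurst 0.4202, Stonebridge 0.1096.
Largest remainders: Rivermont, Fernley receive the extra seats.
Stonebridge receives 5.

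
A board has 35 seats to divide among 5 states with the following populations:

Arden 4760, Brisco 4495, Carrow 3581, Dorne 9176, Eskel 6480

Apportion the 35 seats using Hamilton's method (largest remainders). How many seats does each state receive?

The standard divisor is 28492/35 ≈ 814.057.
Standard quotas: Arden 5.8473, Brisco 5.5217, Carrow 4.3990, Dorne 11.2719, Eskel 7.9601.
Lower quotas: Arden 5, Brisco 5, Carrow 4, Dorne 11, Eskel 7 (sum 32, leaving 3 seats).
Remainders in descending order: Eskel 0.9601, Arden 0.8473, Brisco 0.5217, Carrow 0.3990, Dorne 0.2719.
Largest remainders: Eskel, Arden, Brisco receive the extra seats.

Arden=6; Brisco=6; Carrow=4; Dorne=11; Eskel=8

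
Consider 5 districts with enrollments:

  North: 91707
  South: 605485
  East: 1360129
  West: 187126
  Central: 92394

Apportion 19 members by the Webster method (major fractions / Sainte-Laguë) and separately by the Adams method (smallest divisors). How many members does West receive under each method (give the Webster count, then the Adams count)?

Webster: North 1, South 5, East 11, West 1, Central 1.
Adams: North 1, South 5, East 10, West 2, Central 1.
West gets 1 under Webster and 2 under Adams.

1 and 2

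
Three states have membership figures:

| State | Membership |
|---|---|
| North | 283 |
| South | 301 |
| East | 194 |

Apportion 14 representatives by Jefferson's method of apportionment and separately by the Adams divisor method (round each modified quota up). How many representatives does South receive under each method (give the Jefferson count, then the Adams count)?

6 and 5

Jefferson: North 5, South 6, East 3.
Adams: North 5, South 5, East 4.
South gets 6 under Jefferson and 5 under Adams.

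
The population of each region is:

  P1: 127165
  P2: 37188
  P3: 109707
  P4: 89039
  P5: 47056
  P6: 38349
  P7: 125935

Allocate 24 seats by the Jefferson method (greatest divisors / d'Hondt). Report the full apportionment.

Standard divisor 574439/24 ≈ 23934.958; standard quotas: P1 5.313, P2 1.554, P3 4.584, P4 3.720, P5 1.966, P6 1.602, P7 5.262.
Rounding down gives 5, 1, 4, 3, 1, 1, 5 = 20 seats, so the divisor must be adjusted.
With modified divisor 21100: modified quotas P1 6.027, P2 1.762, P3 5.199, P4 4.220, P5 2.230, P6 1.817, P7 5.968.
Rounding down: P1 6, P2 1, P3 5, P4 4, P5 2, P6 1, P7 5 (total 24).

P1: 6, P2: 1, P3: 5, P4: 4, P5: 2, P6: 1, P7: 5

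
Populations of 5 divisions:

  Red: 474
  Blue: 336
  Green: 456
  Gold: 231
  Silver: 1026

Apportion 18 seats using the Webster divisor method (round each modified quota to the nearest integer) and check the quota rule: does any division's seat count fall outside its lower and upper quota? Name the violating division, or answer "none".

Standard quotas: Red 3.382, Blue 2.397, Green 3.253, Gold 1.648, Silver 7.320.
Webster allocation: Red 3, Blue 2, Green 3, Gold 2, Silver 8.
Every allocation lies between the lower and upper quota.

none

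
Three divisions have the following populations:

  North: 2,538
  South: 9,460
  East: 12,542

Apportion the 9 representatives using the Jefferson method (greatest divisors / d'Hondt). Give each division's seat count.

Standard divisor 24540/9 ≈ 2726.667; standard quotas: North 0.931, South 3.469, East 4.600.
Rounding down gives 0, 3, 4 = 7 seats, so the divisor must be adjusted.
With modified divisor 2400: modified quotas North 1.058, South 3.942, East 5.226.
Rounding down: North 1, South 3, East 5 (total 9).

North: 1, South: 3, East: 5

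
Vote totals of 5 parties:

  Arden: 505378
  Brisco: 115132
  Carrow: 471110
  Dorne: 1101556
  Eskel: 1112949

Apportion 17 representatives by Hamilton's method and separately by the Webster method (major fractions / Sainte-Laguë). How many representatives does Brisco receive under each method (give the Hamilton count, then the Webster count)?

0 and 1

Hamilton: Arden 3, Brisco 0, Carrow 2, Dorne 6, Eskel 6.
Webster: Arden 3, Brisco 1, Carrow 2, Dorne 5, Eskel 6.
Brisco gets 0 under Hamilton and 1 under Webster.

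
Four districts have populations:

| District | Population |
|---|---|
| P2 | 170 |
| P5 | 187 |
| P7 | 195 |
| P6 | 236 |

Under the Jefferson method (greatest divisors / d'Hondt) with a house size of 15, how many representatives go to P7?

Standard divisor 788/15 ≈ 52.533; standard quotas: P2 3.236, P5 3.560, P7 3.712, P6 4.492.
Rounding down gives 3, 3, 3, 4 = 13 seats, so the divisor must be adjusted.
With modified divisor 47: modified quotas P2 3.617, P5 3.979, P7 4.149, P6 5.021.
Rounding down: P2 3, P5 3, P7 4, P6 5 (total 15).
P7 receives 4.

4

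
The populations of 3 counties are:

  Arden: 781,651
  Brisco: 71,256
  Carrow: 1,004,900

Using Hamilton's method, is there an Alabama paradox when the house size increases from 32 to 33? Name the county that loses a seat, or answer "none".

At 32 seats: Arden 14, Brisco 1, Carrow 17.
At 33 seats: Arden 14, Brisco 1, Carrow 18.
No county's allocation decreased.

none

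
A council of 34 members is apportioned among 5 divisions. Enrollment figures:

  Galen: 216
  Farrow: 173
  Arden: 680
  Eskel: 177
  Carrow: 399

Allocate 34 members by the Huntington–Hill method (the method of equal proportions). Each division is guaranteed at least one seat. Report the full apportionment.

Galen 4, Farrow 4, Arden 14, Eskel 4, Carrow 8

With divisor 49: modified quotas Galen 4.408, Farrow 3.531, Arden 13.878, Eskel 3.612, Carrow 8.143.
Geometric-mean thresholds: Galen √(4·5)=4.472, Farrow √(3·4)=3.464, Arden √(13·14)=13.491, Eskel √(3·4)=3.464, Carrow √(8·9)=8.485.
Each quota rounded against its threshold gives Galen 4, Farrow 4, Arden 14, Eskel 4, Carrow 8 (total 34).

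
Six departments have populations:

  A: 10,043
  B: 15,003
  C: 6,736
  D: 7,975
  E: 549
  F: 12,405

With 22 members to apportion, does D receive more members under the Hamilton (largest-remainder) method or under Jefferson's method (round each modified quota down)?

Hamilton: A 4, B 6, C 3, D 4, E 0, F 5.
Jefferson: A 4, B 7, C 3, D 3, E 0, F 5.
D gets 4 under Hamilton and 3 under Jefferson.

Hamilton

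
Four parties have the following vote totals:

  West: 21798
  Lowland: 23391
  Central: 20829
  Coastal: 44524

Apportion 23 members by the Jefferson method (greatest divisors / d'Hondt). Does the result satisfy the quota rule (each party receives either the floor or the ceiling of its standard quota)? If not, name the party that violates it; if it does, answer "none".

none

Standard quotas: West 4.535, Lowland 4.867, Central 4.334, Coastal 9.264.
Jefferson allocation: West 4, Lowland 5, Central 4, Coastal 10.
Every allocation lies between the lower and upper quota.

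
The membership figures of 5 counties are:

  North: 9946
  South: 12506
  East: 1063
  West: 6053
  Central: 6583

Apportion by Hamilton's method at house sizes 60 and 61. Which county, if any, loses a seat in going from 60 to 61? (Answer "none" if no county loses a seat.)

At 60 seats: North 16, South 21, East 2, West 10, Central 11.
At 61 seats: North 17, South 21, East 2, West 10, Central 11.
No county's allocation decreased.

none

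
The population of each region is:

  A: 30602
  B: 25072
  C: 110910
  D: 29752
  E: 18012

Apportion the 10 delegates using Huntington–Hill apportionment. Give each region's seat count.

A 2; B 1; C 5; D 1; E 1

With divisor 21338: modified quotas A 1.434, B 1.175, C 5.198, D 1.394, E 0.844.
Geometric-mean thresholds: A √(1·2)=1.414, B √(1·2)=1.414, C √(5·6)=5.477, D √(1·2)=1.414, E (min 1).
Each quota rounded against its threshold gives A 2, B 1, C 5, D 1, E 1 (total 10).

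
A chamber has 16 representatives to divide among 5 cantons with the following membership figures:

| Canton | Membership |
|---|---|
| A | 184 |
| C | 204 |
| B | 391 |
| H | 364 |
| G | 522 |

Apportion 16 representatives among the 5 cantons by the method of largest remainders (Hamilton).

A 2, C 2, B 4, H 3, G 5

The standard divisor is 1665/16 ≈ 104.062.
Standard quotas: A 1.768, C 1.960, B 3.757, H 3.498, G 5.016.
Lower quotas: A 1, C 1, B 3, H 3, G 5 (sum 13, leaving 3 seats).
Remainders in descending order: C 0.960, A 0.768, B 0.757, H 0.498, G 0.016.
Largest remainders: C, A, B receive the extra seats.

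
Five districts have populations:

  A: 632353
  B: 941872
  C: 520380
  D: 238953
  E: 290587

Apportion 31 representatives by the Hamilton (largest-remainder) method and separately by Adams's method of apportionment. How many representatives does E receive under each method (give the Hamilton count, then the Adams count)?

Hamilton: A 8, B 11, C 6, D 3, E 3.
Adams: A 7, B 11, C 6, D 3, E 4.
E gets 3 under Hamilton and 4 under Adams.

3 and 4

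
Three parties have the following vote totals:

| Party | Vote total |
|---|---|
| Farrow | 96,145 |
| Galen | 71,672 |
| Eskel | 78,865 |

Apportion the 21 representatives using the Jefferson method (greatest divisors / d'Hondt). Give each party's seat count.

Standard divisor 246682/21 ≈ 11746.762; standard quotas: Farrow 8.185, Galen 6.101, Eskel 6.714.
Rounding down gives 8, 6, 6 = 20 seats, so the divisor must be adjusted.
With modified divisor 11000: modified quotas Farrow 8.740, Galen 6.516, Eskel 7.170.
Rounding down: Farrow 8, Galen 6, Eskel 7 (total 21).

Farrow=8, Galen=6, Eskel=7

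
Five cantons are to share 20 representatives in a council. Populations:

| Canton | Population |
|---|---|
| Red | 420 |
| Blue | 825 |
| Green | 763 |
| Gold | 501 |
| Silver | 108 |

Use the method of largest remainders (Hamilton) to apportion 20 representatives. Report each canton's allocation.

Standard divisor: 2617 ÷ 20 ≈ 130.85.
Standard quotas: Red 3.210, Blue 6.305, Green 5.831, Gold 3.829, Silver 0.825.
Lower quotas: Red 3, Blue 6, Green 5, Gold 3, Silver 0 (sum 17, leaving 3 seats).
Remainders in descending order: Green 0.831, Gold 0.829, Silver 0.825, Blue 0.305, Red 0.210.
The surplus seats go to Green, Gold, Silver.

Red=3; Blue=6; Green=6; Gold=4; Silver=1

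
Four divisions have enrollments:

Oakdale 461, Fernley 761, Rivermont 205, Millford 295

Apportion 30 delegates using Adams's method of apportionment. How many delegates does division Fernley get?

Standard divisor 1722/30 ≈ 57.4; standard quotas: Oakdale 8.031, Fernley 13.258, Rivermont 3.571, Millford 5.139.
Rounding up gives 9, 14, 4, 6 = 33 seats, so the divisor must be adjusted.
With modified divisor 60: modified quotas Oakdale 7.683, Fernley 12.683, Rivermont 3.417, Millford 4.917.
Rounding up: Oakdale 8, Fernley 13, Rivermont 4, Millford 5 (total 30).
Fernley receives 13.

13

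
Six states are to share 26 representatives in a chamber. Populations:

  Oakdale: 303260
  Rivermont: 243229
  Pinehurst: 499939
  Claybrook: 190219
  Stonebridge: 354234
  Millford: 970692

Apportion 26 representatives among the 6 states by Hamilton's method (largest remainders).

Total 2561573; standard divisor 2561573/26 ≈ 98522.038.
Standard quotas: Oakdale 3.0781, Rivermont 2.4688, Pinehurst 5.0744, Claybrook 1.9307, Stonebridge 3.5955, Millford 9.8525.
Lower quotas: Oakdale 3, Rivermont 2, Pinehurst 5, Claybrook 1, Stonebridge 3, Millford 9 (sum 23, leaving 3 seats).
Remainders in descending order: Claybrook 0.9307, Millford 0.8525, Stonebridge 0.5955, Rivermont 0.4688, Oakdale 0.0781, Pinehurst 0.0744.
Largest remainders: Claybrook, Millford, Stonebridge receive the extra seats.

Oakdale 3, Rivermont 2, Pinehurst 5, Claybrook 2, Stonebridge 4, Millford 10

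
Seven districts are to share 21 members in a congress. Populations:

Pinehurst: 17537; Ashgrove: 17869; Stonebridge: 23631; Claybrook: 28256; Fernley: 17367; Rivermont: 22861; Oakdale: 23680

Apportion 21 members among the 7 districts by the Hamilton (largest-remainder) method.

The standard divisor is 151201/21 ≈ 7200.048.
Standard quotas: Pinehurst 2.4357, Ashgrove 2.4818, Stonebridge 3.2821, Claybrook 3.9244, Fernley 2.4121, Rivermont 3.1751, Oakdale 3.2889.
Lower quotas: Pinehurst 2, Ashgrove 2, Stonebridge 3, Claybrook 3, Fernley 2, Rivermont 3, Oakdale 3 (sum 18, leaving 3 seats).
Remainders in descending order: Claybrook 0.9244, Ashgrove 0.4818, Pinehurst 0.4357, Fernley 0.4121, Oakdale 0.2889, Stonebridge 0.2821, Rivermont 0.1751.
Largest remainders: Claybrook, Ashgrove, Pinehurst receive the extra seats.

Pinehurst 3, Ashgrove 3, Stonebridge 3, Claybrook 4, Fernley 2, Rivermont 3, Oakdale 3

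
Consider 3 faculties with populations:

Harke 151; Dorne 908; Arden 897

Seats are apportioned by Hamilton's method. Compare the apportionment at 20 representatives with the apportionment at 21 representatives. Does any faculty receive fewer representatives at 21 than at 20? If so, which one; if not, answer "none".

Harke

At 20 seats: Harke 2, Dorne 9, Arden 9.
At 21 seats: Harke 1, Dorne 10, Arden 10.
Harke drops from 2 to 1.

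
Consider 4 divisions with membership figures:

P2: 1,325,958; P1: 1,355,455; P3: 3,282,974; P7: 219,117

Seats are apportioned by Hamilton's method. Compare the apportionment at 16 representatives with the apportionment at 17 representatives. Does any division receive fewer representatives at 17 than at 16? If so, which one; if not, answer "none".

At 16 seats: P2 3, P1 4, P3 8, P7 1.
At 17 seats: P2 4, P1 4, P3 9, P7 0.
P7 drops from 1 to 0.

P7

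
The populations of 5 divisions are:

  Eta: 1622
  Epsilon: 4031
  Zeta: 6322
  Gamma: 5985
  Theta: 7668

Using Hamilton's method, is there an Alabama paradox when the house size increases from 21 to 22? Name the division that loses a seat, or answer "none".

Eta

At 21 seats: Eta 2, Epsilon 3, Zeta 5, Gamma 5, Theta 6.
At 22 seats: Eta 1, Epsilon 4, Zeta 5, Gamma 5, Theta 7.
Eta drops from 2 to 1.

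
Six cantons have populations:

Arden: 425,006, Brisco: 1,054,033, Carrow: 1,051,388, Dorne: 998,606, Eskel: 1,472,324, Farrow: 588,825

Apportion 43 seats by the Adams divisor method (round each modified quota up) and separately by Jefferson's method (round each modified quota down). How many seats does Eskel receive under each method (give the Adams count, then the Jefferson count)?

11 and 12

Adams: Arden 3, Brisco 8, Carrow 8, Dorne 8, Eskel 11, Farrow 5.
Jefferson: Arden 3, Brisco 8, Carrow 8, Dorne 8, Eskel 12, Farrow 4.
Eskel gets 11 under Adams and 12 under Jefferson.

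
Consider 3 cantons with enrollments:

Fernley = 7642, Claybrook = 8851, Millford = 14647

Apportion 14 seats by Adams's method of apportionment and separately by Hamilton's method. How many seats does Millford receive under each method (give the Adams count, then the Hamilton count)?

6 and 7

Adams: Fernley 4, Claybrook 4, Millford 6.
Hamilton: Fernley 3, Claybrook 4, Millford 7.
Millford gets 6 under Adams and 7 under Hamilton.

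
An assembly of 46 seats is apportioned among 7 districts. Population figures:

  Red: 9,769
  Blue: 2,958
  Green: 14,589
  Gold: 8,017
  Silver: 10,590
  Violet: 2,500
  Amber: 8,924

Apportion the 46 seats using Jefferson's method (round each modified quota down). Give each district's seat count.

Standard divisor 57347/46 ≈ 1246.674; standard quotas: Red 7.836, Blue 2.373, Green 11.702, Gold 6.431, Silver 8.495, Violet 2.005, Amber 7.158.
Rounding down gives 7, 2, 11, 6, 8, 2, 7 = 43 seats, so the divisor must be adjusted.
With modified divisor 1160: modified quotas Red 8.422, Blue 2.550, Green 12.577, Gold 6.911, Silver 9.129, Violet 2.155, Amber 7.693.
Rounding down: Red 8, Blue 2, Green 12, Gold 6, Silver 9, Violet 2, Amber 7 (total 46).

Red 8, Blue 2, Green 12, Gold 6, Silver 9, Violet 2, Amber 7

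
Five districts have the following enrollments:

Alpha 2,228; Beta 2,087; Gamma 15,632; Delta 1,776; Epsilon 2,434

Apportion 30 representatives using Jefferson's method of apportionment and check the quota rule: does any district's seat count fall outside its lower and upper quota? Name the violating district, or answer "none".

Gamma

Standard quotas: Alpha 2.767, Beta 2.592, Gamma 19.413, Delta 2.206, Epsilon 3.023.
Jefferson allocation: Alpha 2, Beta 2, Gamma 21, Delta 2, Epsilon 3.
Gamma has quota 19.413 (lower 19, upper 20) but receives 21 — outside the quota interval.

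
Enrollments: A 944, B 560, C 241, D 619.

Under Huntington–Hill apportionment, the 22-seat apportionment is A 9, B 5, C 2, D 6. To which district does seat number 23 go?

Priority for the next seat is population ÷ (√(s·(s+1))).
Priorities: A 99.506, B 102.242, C 98.388, D 95.514.
Highest priority: B.

B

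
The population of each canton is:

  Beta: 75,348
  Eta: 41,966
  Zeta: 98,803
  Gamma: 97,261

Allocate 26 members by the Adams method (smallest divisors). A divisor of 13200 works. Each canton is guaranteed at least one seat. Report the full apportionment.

Beta 6, Eta 4, Zeta 8, Gamma 8

With modified divisor 13200: modified quotas Beta 5.708, Eta 3.179, Zeta 7.485, Gamma 7.368.
Rounding up: Beta 6, Eta 4, Zeta 8, Gamma 8 (total 26).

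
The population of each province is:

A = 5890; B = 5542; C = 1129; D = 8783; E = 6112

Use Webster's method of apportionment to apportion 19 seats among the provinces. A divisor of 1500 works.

With modified divisor 1500: modified quotas A 3.927, B 3.695, C 0.753, D 5.855, E 4.075.
Rounding to the nearest integer: A 4, B 4, C 1, D 6, E 4 (total 19).

A: 4, B: 4, C: 1, D: 6, E: 4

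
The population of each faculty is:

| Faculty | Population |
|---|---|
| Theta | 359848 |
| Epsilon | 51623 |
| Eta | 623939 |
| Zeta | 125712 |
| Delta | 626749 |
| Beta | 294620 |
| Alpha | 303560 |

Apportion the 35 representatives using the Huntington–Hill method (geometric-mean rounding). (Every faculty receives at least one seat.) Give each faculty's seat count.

Theta=5, Epsilon=1, Eta=9, Zeta=2, Delta=9, Beta=4, Alpha=5

With divisor 66972: modified quotas Theta 5.373, Epsilon 0.771, Eta 9.316, Zeta 1.877, Delta 9.358, Beta 4.399, Alpha 4.533.
Geometric-mean thresholds: Theta √(5·6)=5.477, Epsilon (min 1), Eta √(9·10)=9.487, Zeta √(1·2)=1.414, Delta √(9·10)=9.487, Beta √(4·5)=4.472, Alpha √(4·5)=4.472.
Each quota rounded against its threshold gives Theta 5, Epsilon 1, Eta 9, Zeta 2, Delta 9, Beta 4, Alpha 5 (total 35).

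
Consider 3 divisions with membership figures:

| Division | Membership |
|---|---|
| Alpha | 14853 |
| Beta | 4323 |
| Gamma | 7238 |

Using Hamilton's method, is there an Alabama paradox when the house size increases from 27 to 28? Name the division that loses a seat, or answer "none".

Beta

At 27 seats: Alpha 15, Beta 5, Gamma 7.
At 28 seats: Alpha 16, Beta 4, Gamma 8.
Beta drops from 5 to 4.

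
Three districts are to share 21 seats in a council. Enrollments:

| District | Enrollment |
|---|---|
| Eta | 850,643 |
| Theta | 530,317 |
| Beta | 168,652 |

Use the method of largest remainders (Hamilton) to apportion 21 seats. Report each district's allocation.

The standard divisor is 1549612/21 ≈ 73791.048.
Standard quotas: Eta 11.5277, Theta 7.1867, Beta 2.2855.
Lower quotas: Eta 11, Theta 7, Beta 2 (sum 20, leaving 1 seat).
Remainders in descending order: Eta 0.5277, Beta 0.2855, Theta 0.1867.
Largest remainder: Eta receives the extra seat.

Eta 12, Theta 7, Beta 2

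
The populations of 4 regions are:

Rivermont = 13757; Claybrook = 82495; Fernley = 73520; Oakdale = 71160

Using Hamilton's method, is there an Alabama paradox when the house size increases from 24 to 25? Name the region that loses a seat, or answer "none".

At 24 seats: Rivermont 2, Claybrook 8, Fernley 7, Oakdale 7.
At 25 seats: Rivermont 1, Claybrook 9, Fernley 8, Oakdale 7.
Rivermont drops from 2 to 1.

Rivermont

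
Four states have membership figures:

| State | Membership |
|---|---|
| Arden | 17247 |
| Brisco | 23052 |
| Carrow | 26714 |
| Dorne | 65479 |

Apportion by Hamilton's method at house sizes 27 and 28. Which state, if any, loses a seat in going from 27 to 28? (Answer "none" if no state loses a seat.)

At 27 seats: Arden 4, Brisco 5, Carrow 5, Dorne 13.
At 28 seats: Arden 3, Brisco 5, Carrow 6, Dorne 14.
Arden drops from 4 to 3.

Arden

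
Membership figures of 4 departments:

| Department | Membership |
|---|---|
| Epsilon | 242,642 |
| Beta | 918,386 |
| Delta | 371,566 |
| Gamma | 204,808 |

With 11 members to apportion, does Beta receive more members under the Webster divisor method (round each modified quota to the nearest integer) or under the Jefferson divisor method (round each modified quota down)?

Webster: Epsilon 2, Beta 6, Delta 2, Gamma 1.
Jefferson: Epsilon 1, Beta 7, Delta 2, Gamma 1.
Beta gets 6 under Webster and 7 under Jefferson.

Jefferson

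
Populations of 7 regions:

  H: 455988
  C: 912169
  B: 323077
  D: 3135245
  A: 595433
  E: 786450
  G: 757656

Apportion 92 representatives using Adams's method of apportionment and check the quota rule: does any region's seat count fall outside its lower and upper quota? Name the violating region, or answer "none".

D

Standard quotas: H 6.022, C 12.047, B 4.267, D 41.407, A 7.864, E 10.387, G 10.006.
Adams allocation: H 6, C 12, B 5, D 40, A 8, E 11, G 10.
D has quota 41.407 (lower 41, upper 42) but receives 40 — outside the quota interval.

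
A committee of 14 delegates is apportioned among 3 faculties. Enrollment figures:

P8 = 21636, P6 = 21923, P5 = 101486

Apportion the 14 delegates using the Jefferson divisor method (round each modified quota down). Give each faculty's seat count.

Standard divisor 145045/14 ≈ 10360.357; standard quotas: P8 2.088, P6 2.116, P5 9.796.
Rounding down gives 2, 2, 9 = 13 seats, so the divisor must be adjusted.
With modified divisor 9700: modified quotas P8 2.231, P6 2.260, P5 10.462.
Rounding down: P8 2, P6 2, P5 10 (total 14).

P8 2; P6 2; P5 10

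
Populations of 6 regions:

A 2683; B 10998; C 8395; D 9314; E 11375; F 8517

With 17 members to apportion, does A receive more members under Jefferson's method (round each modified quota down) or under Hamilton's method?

Hamilton

Jefferson: A 0, B 4, C 3, D 3, E 4, F 3.
Hamilton: A 1, B 3, C 3, D 3, E 4, F 3.
A gets 0 under Jefferson and 1 under Hamilton.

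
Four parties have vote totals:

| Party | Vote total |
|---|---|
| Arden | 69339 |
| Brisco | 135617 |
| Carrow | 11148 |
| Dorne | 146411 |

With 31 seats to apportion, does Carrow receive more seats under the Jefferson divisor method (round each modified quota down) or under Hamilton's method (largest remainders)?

Jefferson: Arden 6, Brisco 12, Carrow 0, Dorne 13.
Hamilton: Arden 6, Brisco 12, Carrow 1, Dorne 12.
Carrow gets 0 under Jefferson and 1 under Hamilton.

Hamilton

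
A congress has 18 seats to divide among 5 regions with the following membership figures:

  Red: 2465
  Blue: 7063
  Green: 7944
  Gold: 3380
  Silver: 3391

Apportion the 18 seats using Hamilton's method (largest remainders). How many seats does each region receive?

Red 2, Blue 5, Green 6, Gold 2, Silver 3

Total 24243; standard divisor 24243/18 ≈ 1346.833.
Standard quotas: Red 1.8302, Blue 5.2442, Green 5.8983, Gold 2.5096, Silver 2.5178.
Lower quotas: Red 1, Blue 5, Green 5, Gold 2, Silver 2 (sum 15, leaving 3 seats).
Remainders in descending order: Green 0.8983, Red 0.8302, Silver 0.5178, Gold 0.5096, Blue 0.2442.
Largest remainders: Green, Red, Silver receive the extra seats.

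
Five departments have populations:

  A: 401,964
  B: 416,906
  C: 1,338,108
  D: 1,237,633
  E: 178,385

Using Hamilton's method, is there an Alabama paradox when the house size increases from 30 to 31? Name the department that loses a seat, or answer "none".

At 30 seats: A 3, B 4, C 11, D 10, E 2.
At 31 seats: A 3, B 4, C 12, D 11, E 1.
E drops from 2 to 1.

E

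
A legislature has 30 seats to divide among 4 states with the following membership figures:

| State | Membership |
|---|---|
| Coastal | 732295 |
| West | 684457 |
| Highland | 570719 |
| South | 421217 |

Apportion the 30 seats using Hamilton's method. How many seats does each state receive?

Coastal=9, West=9, Highland=7, South=5

Standard divisor: 2408688 ÷ 30 ≈ 80289.6.
Standard quotas: Coastal 9.1207, West 8.5249, Highland 7.1083, South 5.2462.
Lower quotas: Coastal 9, West 8, Highland 7, South 5 (sum 29, leaving 1 seat).
Remainders in descending order: West 0.5249, South 0.2462, Coastal 0.1207, Highland 0.1083.
The surplus seat goes to West.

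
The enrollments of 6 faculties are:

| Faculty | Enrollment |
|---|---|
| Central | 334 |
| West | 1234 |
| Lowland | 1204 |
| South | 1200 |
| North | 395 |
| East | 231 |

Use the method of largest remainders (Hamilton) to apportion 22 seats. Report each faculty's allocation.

Central: 1; West: 6; Lowland: 6; South: 6; North: 2; East: 1

Standard divisor: 4598 ÷ 22 = 209.
Standard quotas: Central 1.598, West 5.904, Lowland 5.761, South 5.742, North 1.890, East 1.105.
Lower quotas: Central 1, West 5, Lowland 5, South 5, North 1, East 1 (sum 18, leaving 4 seats).
Remainders in descending order: West 0.904, North 0.890, Lowland 0.761, South 0.742, Central 0.598, East 0.105.
The surplus seats go to West, North, Lowland, South.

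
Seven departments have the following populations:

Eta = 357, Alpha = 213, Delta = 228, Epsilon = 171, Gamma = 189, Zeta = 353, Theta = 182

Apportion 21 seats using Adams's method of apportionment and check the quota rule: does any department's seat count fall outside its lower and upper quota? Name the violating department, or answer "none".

none

Standard quotas: Eta 4.428, Alpha 2.642, Delta 2.828, Epsilon 2.121, Gamma 2.344, Zeta 4.379, Theta 2.258.
Adams allocation: Eta 4, Alpha 3, Delta 3, Epsilon 2, Gamma 3, Zeta 4, Theta 2.
Every allocation lies between the lower and upper quota.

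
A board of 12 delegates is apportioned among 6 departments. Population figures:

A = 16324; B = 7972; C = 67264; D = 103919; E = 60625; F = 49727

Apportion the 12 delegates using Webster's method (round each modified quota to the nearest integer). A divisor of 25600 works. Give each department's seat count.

With modified divisor 25600: modified quotas A 0.638, B 0.311, C 2.627, D 4.059, E 2.368, F 1.942.
Rounding to the nearest integer: A 1, B 0, C 3, D 4, E 2, F 2 (total 12).

A=1; B=0; C=3; D=4; E=2; F=2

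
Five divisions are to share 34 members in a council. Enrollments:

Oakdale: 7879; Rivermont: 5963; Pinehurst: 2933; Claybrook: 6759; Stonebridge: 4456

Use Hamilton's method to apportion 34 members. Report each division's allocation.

Standard divisor: 27990 ÷ 34 ≈ 823.235.
Standard quotas: Oakdale 9.5708, Rivermont 7.2434, Pinehurst 3.5628, Claybrook 8.2103, Stonebridge 5.4128.
Lower quotas: Oakdale 9, Rivermont 7, Pinehurst 3, Claybrook 8, Stonebridge 5 (sum 32, leaving 2 seats).
Remainders in descending order: Oakdale 0.5708, Pinehurst 0.5628, Stonebridge 0.4128, Rivermont 0.2434, Claybrook 0.2103.
The surplus seats go to Oakdale, Pinehurst.

Oakdale 10, Rivermont 7, Pinehurst 4, Claybrook 8, Stonebridge 5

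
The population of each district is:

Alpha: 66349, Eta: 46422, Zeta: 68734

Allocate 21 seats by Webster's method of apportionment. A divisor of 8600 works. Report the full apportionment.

Alpha=8; Eta=5; Zeta=8

With modified divisor 8600: modified quotas Alpha 7.715, Eta 5.398, Zeta 7.992.
Rounding to the nearest integer: Alpha 8, Eta 5, Zeta 8 (total 21).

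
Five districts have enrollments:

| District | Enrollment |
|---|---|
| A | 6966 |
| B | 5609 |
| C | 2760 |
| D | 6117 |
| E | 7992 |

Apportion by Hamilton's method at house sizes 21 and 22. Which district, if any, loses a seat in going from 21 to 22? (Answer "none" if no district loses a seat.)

none

At 21 seats: A 5, B 4, C 2, D 4, E 6.
At 22 seats: A 5, B 4, C 2, D 5, E 6.
No district's allocation decreased.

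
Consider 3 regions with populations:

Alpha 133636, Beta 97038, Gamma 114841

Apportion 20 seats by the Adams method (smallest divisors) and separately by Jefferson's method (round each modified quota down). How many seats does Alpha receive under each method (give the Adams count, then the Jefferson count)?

7 and 8

Adams: Alpha 7, Beta 6, Gamma 7.
Jefferson: Alpha 8, Beta 5, Gamma 7.
Alpha gets 7 under Adams and 8 under Jefferson.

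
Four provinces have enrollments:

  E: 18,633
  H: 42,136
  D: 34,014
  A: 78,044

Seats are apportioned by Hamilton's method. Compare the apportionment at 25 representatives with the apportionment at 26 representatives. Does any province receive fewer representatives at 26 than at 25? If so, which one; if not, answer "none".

At 25 seats: E 3, H 6, D 5, A 11.
At 26 seats: E 3, H 6, D 5, A 12.
No province's allocation decreased.

none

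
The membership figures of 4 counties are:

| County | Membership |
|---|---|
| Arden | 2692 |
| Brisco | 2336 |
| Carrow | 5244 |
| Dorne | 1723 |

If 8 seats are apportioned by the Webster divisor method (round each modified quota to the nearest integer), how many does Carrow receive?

Standard divisor 11995/8 ≈ 1499.375; standard quotas: Arden 1.795, Brisco 1.558, Carrow 3.497, Dorne 1.149.
Rounding to the nearest integer gives Arden 2, Brisco 2, Carrow 3, Dorne 1 — total 8, matching the house size, so no adjustment is needed.
Carrow receives 3.

3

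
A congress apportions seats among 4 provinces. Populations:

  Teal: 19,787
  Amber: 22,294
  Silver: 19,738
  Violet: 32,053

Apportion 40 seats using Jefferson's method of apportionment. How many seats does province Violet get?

14

Standard divisor 93872/40 ≈ 2346.8; standard quotas: Teal 8.431, Amber 9.500, Silver 8.411, Violet 13.658.
Rounding down gives 8, 9, 8, 13 = 38 seats, so the divisor must be adjusted.
With modified divisor 2210: modified quotas Teal 8.953, Amber 10.088, Silver 8.931, Violet 14.504.
Rounding down: Teal 8, Amber 10, Silver 8, Violet 14 (total 40).
Violet receives 14.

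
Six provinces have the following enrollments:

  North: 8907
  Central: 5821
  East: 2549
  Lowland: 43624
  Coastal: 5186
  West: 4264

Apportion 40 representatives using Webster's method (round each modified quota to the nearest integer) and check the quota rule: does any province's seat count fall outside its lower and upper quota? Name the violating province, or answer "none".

Lowland

Standard quotas: North 5.064, Central 3.310, East 1.449, Lowland 24.804, Coastal 2.949, West 2.424.
Webster allocation: North 5, Central 3, East 1, Lowland 26, Coastal 3, West 2.
Lowland has quota 24.804 (lower 24, upper 25) but receives 26 — outside the quota interval.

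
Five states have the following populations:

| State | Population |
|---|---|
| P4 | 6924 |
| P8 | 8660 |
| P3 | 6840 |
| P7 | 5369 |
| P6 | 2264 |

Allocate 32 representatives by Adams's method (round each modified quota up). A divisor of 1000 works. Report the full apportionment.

P4 7; P8 9; P3 7; P7 6; P6 3

With modified divisor 1000: modified quotas P4 6.924, P8 8.660, P3 6.840, P7 5.369, P6 2.264.
Rounding up: P4 7, P8 9, P3 7, P7 6, P6 3 (total 32).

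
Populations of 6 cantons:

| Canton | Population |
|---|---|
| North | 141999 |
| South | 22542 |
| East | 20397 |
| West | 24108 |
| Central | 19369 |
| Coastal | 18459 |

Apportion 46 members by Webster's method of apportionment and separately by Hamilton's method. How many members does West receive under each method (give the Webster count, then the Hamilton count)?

4 and 5

Webster: North 27, South 4, East 4, West 4, Central 4, Coastal 3.
Hamilton: North 26, South 4, East 4, West 5, Central 4, Coastal 3.
West gets 4 under Webster and 5 under Hamilton.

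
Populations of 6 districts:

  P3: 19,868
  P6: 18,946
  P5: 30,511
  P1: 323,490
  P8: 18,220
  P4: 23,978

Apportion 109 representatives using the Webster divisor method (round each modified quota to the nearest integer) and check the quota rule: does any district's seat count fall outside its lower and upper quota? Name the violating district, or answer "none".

Standard quotas: P3 4.978, P6 4.747, P5 7.645, P1 81.056, P8 4.565, P4 6.008.
Webster allocation: P3 5, P6 5, P5 8, P1 80, P8 5, P4 6.
P1 has quota 81.056 (lower 81, upper 82) but receives 80 — outside the quota interval.

P1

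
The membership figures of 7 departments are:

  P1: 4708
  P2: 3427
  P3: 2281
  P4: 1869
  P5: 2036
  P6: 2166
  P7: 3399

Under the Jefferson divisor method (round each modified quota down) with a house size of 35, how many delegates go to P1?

Standard divisor 19886/35 ≈ 568.171; standard quotas: P1 8.286, P2 6.032, P3 4.015, P4 3.290, P5 3.583, P6 3.812, P7 5.982.
Rounding down gives 8, 6, 4, 3, 3, 3, 5 = 32 seats, so the divisor must be adjusted.
With modified divisor 520: modified quotas P1 9.054, P2 6.590, P3 4.387, P4 3.594, P5 3.915, P6 4.165, P7 6.537.
Rounding down: P1 9, P2 6, P3 4, P4 3, P5 3, P6 4, P7 6 (total 35).
P1 receives 9.

9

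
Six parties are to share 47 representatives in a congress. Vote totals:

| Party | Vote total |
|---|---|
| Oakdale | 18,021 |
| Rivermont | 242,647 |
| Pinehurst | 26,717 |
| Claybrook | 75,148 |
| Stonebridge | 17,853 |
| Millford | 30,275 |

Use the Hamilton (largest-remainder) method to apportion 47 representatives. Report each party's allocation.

Oakdale=2, Rivermont=28, Pinehurst=3, Claybrook=9, Stonebridge=2, Millford=3

The standard divisor is 410661/47 ≈ 8737.468.
Standard quotas: Oakdale 2.0625, Rivermont 27.7709, Pinehurst 3.0578, Claybrook 8.6007, Stonebridge 2.0433, Millford 3.4650.
Lower quotas: Oakdale 2, Rivermont 27, Pinehurst 3, Claybrook 8, Stonebridge 2, Millford 3 (sum 45, leaving 2 seats).
Remainders in descending order: Rivermont 0.7709, Claybrook 0.6007, Millford 0.4650, Oakdale 0.0625, Pinehurst 0.0578, Stonebridge 0.0433.
The surplus seats go to Rivermont, Claybrook.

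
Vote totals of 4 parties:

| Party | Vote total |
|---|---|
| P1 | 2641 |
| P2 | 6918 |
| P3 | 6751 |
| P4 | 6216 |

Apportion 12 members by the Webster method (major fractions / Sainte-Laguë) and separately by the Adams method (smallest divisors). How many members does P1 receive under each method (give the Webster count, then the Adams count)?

Webster: P1 1, P2 4, P3 4, P4 3.
Adams: P1 2, P2 4, P3 3, P4 3.
P1 gets 1 under Webster and 2 under Adams.

1 and 2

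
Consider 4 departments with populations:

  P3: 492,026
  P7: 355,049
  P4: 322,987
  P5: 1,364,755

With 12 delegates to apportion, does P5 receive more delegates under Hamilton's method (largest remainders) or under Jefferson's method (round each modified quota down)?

Hamilton: P3 2, P7 2, P4 2, P5 6.
Jefferson: P3 2, P7 2, P4 1, P5 7.
P5 gets 6 under Hamilton and 7 under Jefferson.

Jefferson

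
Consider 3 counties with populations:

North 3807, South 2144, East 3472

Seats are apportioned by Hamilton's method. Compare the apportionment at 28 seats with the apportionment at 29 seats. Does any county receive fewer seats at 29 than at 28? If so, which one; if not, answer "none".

At 28 seats: North 11, South 7, East 10.
At 29 seats: North 12, South 6, East 11.
South drops from 7 to 6.

South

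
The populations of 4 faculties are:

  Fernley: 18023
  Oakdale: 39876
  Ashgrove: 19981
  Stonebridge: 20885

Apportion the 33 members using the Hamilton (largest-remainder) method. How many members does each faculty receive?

Fernley 6, Oakdale 13, Ashgrove 7, Stonebridge 7

Standard divisor: 98765 ÷ 33 ≈ 2992.879.
Standard quotas: Fernley 6.0220, Oakdale 13.3236, Ashgrove 6.6762, Stonebridge 6.9782.
Lower quotas: Fernley 6, Oakdale 13, Ashgrove 6, Stonebridge 6 (sum 31, leaving 2 seats).
Remainders in descending order: Stonebridge 0.9782, Ashgrove 0.6762, Oakdale 0.3236, Fernley 0.0220.
The surplus seats go to Stonebridge, Ashgrove.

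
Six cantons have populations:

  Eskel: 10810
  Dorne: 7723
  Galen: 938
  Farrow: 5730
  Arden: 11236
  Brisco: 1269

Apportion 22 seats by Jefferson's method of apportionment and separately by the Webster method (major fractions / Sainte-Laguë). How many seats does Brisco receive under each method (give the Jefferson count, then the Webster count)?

Jefferson: Eskel 7, Dorne 5, Galen 0, Farrow 3, Arden 7, Brisco 0.
Webster: Eskel 6, Dorne 4, Galen 1, Farrow 3, Arden 7, Brisco 1.
Brisco gets 0 under Jefferson and 1 under Webster.

0 and 1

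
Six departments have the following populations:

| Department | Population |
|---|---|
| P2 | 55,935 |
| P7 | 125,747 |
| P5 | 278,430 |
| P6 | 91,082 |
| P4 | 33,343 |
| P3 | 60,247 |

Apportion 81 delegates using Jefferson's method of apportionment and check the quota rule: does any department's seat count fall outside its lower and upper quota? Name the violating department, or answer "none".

Standard quotas: P2 7.027, P7 15.797, P5 34.977, P6 11.442, P4 4.189, P3 7.568.
Jefferson allocation: P2 7, P7 16, P5 36, P6 11, P4 4, P3 7.
P5 has quota 34.977 (lower 34, upper 35) but receives 36 — outside the quota interval.

P5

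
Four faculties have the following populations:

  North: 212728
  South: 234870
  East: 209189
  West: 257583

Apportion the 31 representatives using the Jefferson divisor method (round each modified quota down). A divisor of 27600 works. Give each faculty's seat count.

With modified divisor 27600: modified quotas North 7.708, South 8.510, East 7.579, West 9.333.
Rounding down: North 7, South 8, East 7, West 9 (total 31).

North 7, South 8, East 7, West 9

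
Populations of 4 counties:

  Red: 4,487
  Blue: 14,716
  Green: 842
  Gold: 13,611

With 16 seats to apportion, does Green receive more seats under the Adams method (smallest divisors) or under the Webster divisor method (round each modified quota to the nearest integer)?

Adams: Red 2, Blue 7, Green 1, Gold 6.
Webster: Red 2, Blue 7, Green 0, Gold 7.
Green gets 1 under Adams and 0 under Webster.

Adams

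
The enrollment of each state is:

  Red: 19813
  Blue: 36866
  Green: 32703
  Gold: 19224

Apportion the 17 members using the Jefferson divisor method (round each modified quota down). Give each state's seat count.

Red: 3, Blue: 6, Green: 5, Gold: 3

Standard divisor 108606/17 ≈ 6388.588; standard quotas: Red 3.101, Blue 5.771, Green 5.119, Gold 3.009.
Rounding down gives 3, 5, 5, 3 = 16 seats, so the divisor must be adjusted.
With modified divisor 5800: modified quotas Red 3.416, Blue 6.356, Green 5.638, Gold 3.314.
Rounding down: Red 3, Blue 6, Green 5, Gold 3 (total 17).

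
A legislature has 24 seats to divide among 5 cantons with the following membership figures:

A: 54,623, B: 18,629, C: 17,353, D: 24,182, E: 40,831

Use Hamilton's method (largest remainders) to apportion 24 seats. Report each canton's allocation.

The standard divisor is 155618/24 ≈ 6484.083.
Standard quotas: A 8.4242, B 2.8730, C 2.6762, D 3.7294, E 6.2971.
Lower quotas: A 8, B 2, C 2, D 3, E 6 (sum 21, leaving 3 seats).
Remainders in descending order: B 0.8730, D 0.7294, C 0.6762, A 0.4242, E 0.2971.
The surplus seats go to B, D, C.

A: 8, B: 3, C: 3, D: 4, E: 6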